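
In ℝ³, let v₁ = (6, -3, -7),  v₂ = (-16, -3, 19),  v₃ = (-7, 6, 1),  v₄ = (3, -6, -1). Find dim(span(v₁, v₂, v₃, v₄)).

dim = 3

Row-reduce the 4×3 matrix with these as rows.
Reduction leaves 3 leading entries, giving rank 3.
(With 4 elements in a 3-dimensional space the rank is at most 3.)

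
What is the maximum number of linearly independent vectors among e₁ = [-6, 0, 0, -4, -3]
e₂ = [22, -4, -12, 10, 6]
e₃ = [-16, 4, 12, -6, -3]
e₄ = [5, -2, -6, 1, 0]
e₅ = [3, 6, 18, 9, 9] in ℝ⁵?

Put the 5×5 matrix [e₁|e₂|e₃|e₄|e₅] into echelon form.
Reduction leaves 2 leading entries, giving rank 2.

2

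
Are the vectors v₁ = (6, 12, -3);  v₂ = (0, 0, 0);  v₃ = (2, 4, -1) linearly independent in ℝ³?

One of the vectors is the zero vector, so the set is linearly dependent.

linearly dependent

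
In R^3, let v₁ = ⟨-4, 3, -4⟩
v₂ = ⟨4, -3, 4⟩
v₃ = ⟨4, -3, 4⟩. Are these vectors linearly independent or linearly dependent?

Place the vectors as rows of a 3×3 matrix and reduce to echelon form.
The reduction yields 1 nonzero row, so the rank is 1.
Since rank 1 < 3, the set is linearly dependent.
Indeed v₁ + v₂ = 0.

linearly dependent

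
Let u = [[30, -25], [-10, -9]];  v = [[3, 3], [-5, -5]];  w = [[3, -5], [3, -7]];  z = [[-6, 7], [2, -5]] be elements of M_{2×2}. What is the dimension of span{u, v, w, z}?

Represent each element by its coordinate vector in ℝ⁴.
Apply Gaussian elimination to the matrix whose rows are u, v, w, z.
The echelon form has 3 nonzero rows, so the rank is 3.

3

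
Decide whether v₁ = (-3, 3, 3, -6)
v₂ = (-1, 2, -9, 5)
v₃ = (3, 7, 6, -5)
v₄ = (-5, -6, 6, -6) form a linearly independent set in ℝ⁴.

The matrix [v₁|v₂|v₃|v₄] has determinant 0.
A zero determinant means the columns are linearly dependent.
Indeed v₁ - v₂ - v₃ - v₄ = 0.

linearly dependent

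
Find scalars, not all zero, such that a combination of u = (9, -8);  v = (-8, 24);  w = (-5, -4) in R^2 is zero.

Solve the homogeneous system with u, v, w as columns by row-reducing the coefficient matrix.
One solution (up to scaling) is (2, 1, 2).

2u + v + 2w = 0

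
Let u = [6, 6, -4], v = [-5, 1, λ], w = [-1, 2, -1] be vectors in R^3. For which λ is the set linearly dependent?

The vectors are dependent exactly when the determinant of the matrix with rows u, v, w vanishes.
The determinant works out to -18*λ.
This vanishes exactly when λ = 0.

λ = 0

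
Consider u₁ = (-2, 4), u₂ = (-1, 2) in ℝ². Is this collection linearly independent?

linearly dependent

The matrix [u₁|u₂] has determinant 0.
A zero determinant means the columns are linearly dependent.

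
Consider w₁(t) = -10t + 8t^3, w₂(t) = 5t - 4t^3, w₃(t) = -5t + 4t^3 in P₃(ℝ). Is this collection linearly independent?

linearly dependent

Take coordinates with respect to the standard basis {1, t, …, t^3}.
Place the vectors as rows of a 3×4 matrix and reduce to echelon form.
The reduction yields 1 nonzero row, so the rank is 1.
Since rank 1 < 3, the set is linearly dependent.
Indeed w₁ + 2w₂ = 0.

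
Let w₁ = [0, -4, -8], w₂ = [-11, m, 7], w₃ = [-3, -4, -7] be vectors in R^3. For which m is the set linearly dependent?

m = 5/3

The vectors are dependent exactly when the determinant of the matrix with rows w₁, w₂, w₃ vanishes.
Cofactor expansion gives det = 40 - 24*m.
This vanishes exactly when m = 5/3.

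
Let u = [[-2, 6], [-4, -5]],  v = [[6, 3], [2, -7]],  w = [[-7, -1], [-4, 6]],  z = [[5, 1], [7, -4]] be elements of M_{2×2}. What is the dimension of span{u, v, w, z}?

Represent each element by its coordinate vector in ℝ⁴.
Apply Gaussian elimination to the matrix whose rows are u, v, w, z.
The echelon form has 4 nonzero rows, so the rank is 4.

4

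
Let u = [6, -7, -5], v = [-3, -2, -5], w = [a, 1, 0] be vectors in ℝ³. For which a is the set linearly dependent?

Place the vectors as rows of a 3×3 matrix; dependence ⇔ determinant zero.
The determinant works out to 25*a + 45.
Solving 25*a + 45 = 0 yields a = -9/5.

a = -9/5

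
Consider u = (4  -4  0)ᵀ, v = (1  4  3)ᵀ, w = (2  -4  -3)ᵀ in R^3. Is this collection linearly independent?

linearly independent

The matrix [u|v|w] has determinant -36.
A nonzero determinant means the columns are linearly independent.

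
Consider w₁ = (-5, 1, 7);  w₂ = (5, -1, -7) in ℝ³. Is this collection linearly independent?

linearly dependent

Place the vectors as rows of a 2×3 matrix and reduce to echelon form.
The reduction yields 1 nonzero row, so the rank is 1.
Since rank 1 < 2, the set is linearly dependent.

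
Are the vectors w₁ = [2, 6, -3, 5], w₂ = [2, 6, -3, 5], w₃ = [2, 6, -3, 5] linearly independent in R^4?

Two of the vectors are equal, giving an immediate dependence.

linearly dependent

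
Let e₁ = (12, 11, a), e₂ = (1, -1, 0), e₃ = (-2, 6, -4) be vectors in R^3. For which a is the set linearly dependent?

a = -23

The set is linearly dependent precisely when det[e₁; e₂; e₃] = 0.
Expanding, det = 4*a + 92.
Setting this to zero gives a = -23.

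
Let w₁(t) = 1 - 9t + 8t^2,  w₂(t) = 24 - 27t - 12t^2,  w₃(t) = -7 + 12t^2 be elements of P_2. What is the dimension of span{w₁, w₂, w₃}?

Pass to coordinate vectors with respect to the basis {1, t, t^2}.
Form the matrix with w₁, w₂, w₃ as columns and reduce.
Reduction leaves 2 leading entries, giving rank 2.

dim = 2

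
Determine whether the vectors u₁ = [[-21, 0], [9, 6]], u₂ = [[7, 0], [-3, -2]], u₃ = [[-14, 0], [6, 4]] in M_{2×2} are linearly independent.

linearly dependent

Write each element as a coordinate vector in ℝ⁴ using {E₁₁, E₁₂, E₂₁, E₂₂}.
One vector is a scalar multiple of another, so the set is dependent.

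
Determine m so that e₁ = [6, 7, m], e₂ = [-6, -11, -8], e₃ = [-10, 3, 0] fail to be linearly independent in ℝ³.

m = 11/2

The set is linearly dependent precisely when det[e₁; e₂; e₃] = 0.
The determinant works out to 704 - 128*m.
Solving 704 - 128*m = 0 yields m = 11/2.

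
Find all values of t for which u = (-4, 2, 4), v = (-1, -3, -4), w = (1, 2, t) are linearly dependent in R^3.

The set is linearly dependent precisely when det[u; v; w] = 0.
Expanding, det = 14*t - 36.
Setting this to zero gives t = 18/7.

t = 18/7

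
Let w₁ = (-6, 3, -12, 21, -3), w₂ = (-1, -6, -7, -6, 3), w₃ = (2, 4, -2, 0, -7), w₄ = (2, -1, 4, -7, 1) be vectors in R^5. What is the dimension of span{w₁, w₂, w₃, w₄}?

Form the matrix with w₁, w₂, w₃, w₄ as columns and reduce.
The echelon form has 3 nonzero rows, so the rank is 3.

3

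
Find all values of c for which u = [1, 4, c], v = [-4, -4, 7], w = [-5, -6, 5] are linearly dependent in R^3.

The vectors are dependent exactly when the determinant of the matrix with rows u, v, w vanishes.
Cofactor expansion gives det = 4*c - 38.
Setting this to zero gives c = 19/2.

c = 19/2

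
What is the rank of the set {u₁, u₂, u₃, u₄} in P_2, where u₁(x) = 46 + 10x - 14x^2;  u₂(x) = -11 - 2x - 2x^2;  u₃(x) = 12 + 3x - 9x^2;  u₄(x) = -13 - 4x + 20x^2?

Represent each element by its coordinate vector in ℝ³.
Apply Gaussian elimination to the matrix whose rows are u₁, u₂, u₃, u₄.
The echelon form has 2 nonzero rows, so the rank is 2.
(With 4 elements in a 3-dimensional space the rank is at most 3.)

rank 2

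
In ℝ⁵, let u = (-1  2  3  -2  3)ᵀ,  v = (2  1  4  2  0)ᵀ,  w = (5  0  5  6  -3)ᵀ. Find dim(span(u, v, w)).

dim = 2

Row-reduce the 3×5 matrix with these as rows.
The echelon form has 2 nonzero rows, so the rank is 2.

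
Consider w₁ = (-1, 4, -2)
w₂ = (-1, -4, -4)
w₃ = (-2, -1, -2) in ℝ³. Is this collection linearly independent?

Form the 3×3 matrix with these as columns; its determinant is 34.
A nonzero determinant means the columns are linearly independent.

linearly independent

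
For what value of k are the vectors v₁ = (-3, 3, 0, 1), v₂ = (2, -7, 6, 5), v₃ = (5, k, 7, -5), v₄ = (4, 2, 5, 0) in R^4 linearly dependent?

k = 19

The vectors are dependent exactly when the determinant of the matrix with rows v₁, v₂, v₃, v₄ vanishes.
The determinant works out to 1159 - 61*k.
Setting this to zero gives k = 19.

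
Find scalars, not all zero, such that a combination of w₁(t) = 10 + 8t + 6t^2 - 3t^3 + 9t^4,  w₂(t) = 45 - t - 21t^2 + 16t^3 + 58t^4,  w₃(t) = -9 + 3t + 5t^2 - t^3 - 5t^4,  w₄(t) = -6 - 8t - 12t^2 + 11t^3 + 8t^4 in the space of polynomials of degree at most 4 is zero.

Write each element as a vector in ℝ⁵ using {1, t, …, t^4}.
Row-reduce the matrix with w₁, w₂, w₃, w₄ as columns; the null space gives the coefficients.
One solution (up to scaling) is (3, -1, -3, 2).

3w₁ - w₂ - 3w₃ + 2w₄ = 0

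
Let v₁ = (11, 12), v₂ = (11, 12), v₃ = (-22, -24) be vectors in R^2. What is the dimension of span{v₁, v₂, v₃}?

1

Row-reduce the 3×2 matrix with these as rows.
Exactly 1 pivot survives; hence the rank is 1.
(With 3 elements in a 2-dimensional space the rank is at most 2.)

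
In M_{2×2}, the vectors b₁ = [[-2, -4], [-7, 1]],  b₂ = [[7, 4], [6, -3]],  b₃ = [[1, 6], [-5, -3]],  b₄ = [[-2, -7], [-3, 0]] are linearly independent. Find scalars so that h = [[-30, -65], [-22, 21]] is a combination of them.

Work in coordinates with respect to the standard basis {E₁₁, E₁₂, E₂₁, E₂₂}.
Write h = α₁b₁ + … + α₄b₄ and equate components.
The system has the unique solution (α₁, …, α₄) = (3, -2, -4, 3).

h = 3b₁ - 2b₂ - 4b₃ + 3b₄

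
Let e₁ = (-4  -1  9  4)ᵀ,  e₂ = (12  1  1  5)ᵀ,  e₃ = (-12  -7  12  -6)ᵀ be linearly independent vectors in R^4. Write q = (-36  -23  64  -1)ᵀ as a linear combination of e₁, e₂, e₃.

Solve the system with e₁, e₂, e₃ as columns and q as the right-hand side.
Row-reducing the augmented matrix gives the unique coefficients (α₁, α₂, α₃) = (3, 1, 3).

q = 3e₁ + e₂ + 3e₃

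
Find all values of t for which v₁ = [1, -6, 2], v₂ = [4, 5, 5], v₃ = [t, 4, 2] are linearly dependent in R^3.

t = 7/4

Dependence holds iff the 3×3 matrix [v₁ v₂ v₃] is singular.
Expanding, det = 70 - 40*t.
Solving 70 - 40*t = 0 yields t = 7/4.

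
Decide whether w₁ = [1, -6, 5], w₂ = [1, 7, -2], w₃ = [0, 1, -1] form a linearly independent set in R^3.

linearly independent

Form the 3×3 matrix with these as columns; its determinant is -6.
A nonzero determinant means the columns are linearly independent.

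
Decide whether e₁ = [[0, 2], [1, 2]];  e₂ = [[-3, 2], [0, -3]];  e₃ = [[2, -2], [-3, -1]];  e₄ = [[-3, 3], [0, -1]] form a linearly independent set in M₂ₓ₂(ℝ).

linearly independent

Write each element as a coordinate vector in ℝ⁴ using {E₁₁, E₁₂, E₂₁, E₂₂}.
The matrix [e₁|e₂|e₃|e₄] has determinant -23.
A nonzero determinant means the columns are linearly independent.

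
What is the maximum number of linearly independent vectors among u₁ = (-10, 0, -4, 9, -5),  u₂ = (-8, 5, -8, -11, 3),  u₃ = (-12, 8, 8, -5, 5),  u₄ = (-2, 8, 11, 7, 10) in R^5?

Row-reduce the 4×5 matrix with these as rows.
Reduction leaves 4 leading entries, giving rank 4.

4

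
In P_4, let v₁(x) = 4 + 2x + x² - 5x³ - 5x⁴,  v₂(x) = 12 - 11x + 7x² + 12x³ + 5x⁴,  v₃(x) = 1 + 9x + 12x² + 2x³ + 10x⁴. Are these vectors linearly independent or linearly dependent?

linearly independent

Take coordinates with respect to the standard basis {1, x, …, x⁴}.
Row-reduce the matrix whose columns are v₁, v₂, v₃.
The reduction yields 3 nonzero rows, so the rank is 3.
Since rank = 3 (the number of vectors), the set is linearly independent.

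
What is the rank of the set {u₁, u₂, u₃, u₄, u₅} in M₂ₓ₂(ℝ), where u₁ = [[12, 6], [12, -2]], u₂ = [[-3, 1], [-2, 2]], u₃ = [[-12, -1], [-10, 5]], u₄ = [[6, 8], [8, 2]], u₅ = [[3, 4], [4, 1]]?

2

Represent each element by its coordinate vector in ℝ⁴.
Form the matrix with u₁, u₂, u₃, u₄, u₅ as columns and reduce.
There are 2 pivot columns, so rank = 2.
(With 5 elements in a 4-dimensional space the rank is at most 4.)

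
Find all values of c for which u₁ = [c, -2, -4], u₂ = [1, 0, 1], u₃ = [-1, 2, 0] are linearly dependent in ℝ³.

c = -3

Place the vectors as rows of a 3×3 matrix; dependence ⇔ determinant zero.
Cofactor expansion gives det = -2*c - 6.
This vanishes exactly when c = -3.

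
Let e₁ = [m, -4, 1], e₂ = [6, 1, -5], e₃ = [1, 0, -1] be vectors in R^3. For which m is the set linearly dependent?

m = -5

Dependence holds iff the 3×3 matrix [e₁ e₂ e₃] is singular.
The determinant works out to -m - 5.
Solving -m - 5 = 0 yields m = -5.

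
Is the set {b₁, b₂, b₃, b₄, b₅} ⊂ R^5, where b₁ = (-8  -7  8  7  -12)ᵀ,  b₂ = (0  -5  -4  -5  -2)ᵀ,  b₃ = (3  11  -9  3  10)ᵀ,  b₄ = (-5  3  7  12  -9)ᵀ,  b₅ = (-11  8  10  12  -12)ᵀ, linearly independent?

linearly independent

Place the vectors as rows of a 5×5 matrix and reduce to echelon form.
The reduction yields 5 nonzero rows, so the rank is 5.
Since rank = 5 (the number of vectors), the set is linearly independent.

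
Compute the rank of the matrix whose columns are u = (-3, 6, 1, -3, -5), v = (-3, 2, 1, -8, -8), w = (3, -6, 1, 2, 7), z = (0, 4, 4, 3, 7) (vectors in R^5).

Row-reduce the 4×5 matrix with these as rows.
The echelon form has 3 nonzero rows, so the rank is 3.

rank 3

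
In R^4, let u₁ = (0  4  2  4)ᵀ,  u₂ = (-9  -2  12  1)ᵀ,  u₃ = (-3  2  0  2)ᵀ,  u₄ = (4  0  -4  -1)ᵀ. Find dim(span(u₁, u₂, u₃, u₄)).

Form the matrix with u₁, u₂, u₃, u₄ as columns and reduce.
Reduction leaves 3 leading entries, giving rank 3.

dim = 3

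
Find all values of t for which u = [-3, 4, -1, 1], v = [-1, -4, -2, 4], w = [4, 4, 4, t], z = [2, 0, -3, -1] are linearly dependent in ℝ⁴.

t = -23/3

Dependence holds iff the 4×4 matrix [u v w z] is singular.
Expanding, det = 72*t + 552.
Setting this to zero gives t = -23/3.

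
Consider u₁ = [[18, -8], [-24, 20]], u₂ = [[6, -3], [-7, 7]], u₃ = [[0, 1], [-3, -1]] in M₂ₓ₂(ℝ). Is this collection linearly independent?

Take coordinates with respect to the standard basis {E₁₁, E₁₂, E₂₁, E₂₂}.
Place the vectors as rows of a 3×4 matrix and reduce to echelon form.
The reduction yields 2 nonzero rows, so the rank is 2.
Since rank 2 < 3, the set is linearly dependent.

linearly dependent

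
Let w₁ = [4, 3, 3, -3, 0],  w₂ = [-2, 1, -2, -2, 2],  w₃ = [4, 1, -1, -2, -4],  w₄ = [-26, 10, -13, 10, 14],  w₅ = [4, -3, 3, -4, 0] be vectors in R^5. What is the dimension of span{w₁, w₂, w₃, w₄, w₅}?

dim = 4

Row-reduce the 5×5 matrix with these as rows.
Exactly 4 pivots survive; hence the rank is 4.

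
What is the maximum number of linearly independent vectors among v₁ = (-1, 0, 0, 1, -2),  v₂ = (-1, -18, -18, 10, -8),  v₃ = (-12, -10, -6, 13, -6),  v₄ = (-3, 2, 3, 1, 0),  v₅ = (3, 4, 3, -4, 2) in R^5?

3

Put the 5×5 matrix [v₁|v₂|v₃|v₄|v₅] into echelon form.
Exactly 3 pivots survive; hence the rank is 3.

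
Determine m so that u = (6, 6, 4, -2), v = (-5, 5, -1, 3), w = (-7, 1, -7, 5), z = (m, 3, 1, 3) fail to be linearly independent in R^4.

Dependence holds iff the 4×4 matrix [u v w z] is singular.
Cofactor expansion gives det = -76*m - 684.
Setting this to zero gives m = -9.

m = -9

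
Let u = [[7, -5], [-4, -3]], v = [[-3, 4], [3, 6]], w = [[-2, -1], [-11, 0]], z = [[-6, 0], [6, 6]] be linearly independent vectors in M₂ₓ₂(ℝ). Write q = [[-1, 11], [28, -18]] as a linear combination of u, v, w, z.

Identify each element with its coordinate vector in ℝ⁴ via {E₁₁, E₁₂, E₂₁, E₂₂}.
Solve the system with u, v, w, z as columns and q as the right-hand side.
Row-reducing the augmented matrix gives the unique coefficients (c₁, …, c₄) = (-4, -3, -3, -2).

q = -4u - 3v - 3w - 2z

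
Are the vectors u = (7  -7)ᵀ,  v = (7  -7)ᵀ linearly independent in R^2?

Row-reduce the matrix whose columns are u, v.
The reduction yields 1 nonzero row, so the rank is 1.
Since rank 1 < 2, the set is linearly dependent.

linearly dependent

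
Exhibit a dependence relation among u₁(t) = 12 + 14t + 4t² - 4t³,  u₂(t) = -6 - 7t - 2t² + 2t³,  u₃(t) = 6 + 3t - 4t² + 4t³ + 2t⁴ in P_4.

u₁ + 2u₂ = 0

Pass to coordinate vectors relative to the basis {1, t, …, t⁴}.
Set up α₁u₁ + … + α₃u₃ = 0 and solve the homogeneous system.
A generator of the null space is (1, 2, 0).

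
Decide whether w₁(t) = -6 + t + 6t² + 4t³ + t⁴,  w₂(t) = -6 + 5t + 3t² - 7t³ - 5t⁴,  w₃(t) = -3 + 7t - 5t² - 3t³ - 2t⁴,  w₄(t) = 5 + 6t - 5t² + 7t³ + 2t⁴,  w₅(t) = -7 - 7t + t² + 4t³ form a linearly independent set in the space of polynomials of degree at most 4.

Take coordinates with respect to the standard basis {1, t, …, t⁴}.
The matrix [w₁|w₂|w₃|w₄|w₅] has determinant -19669.
A nonzero determinant means the columns are linearly independent.

linearly independent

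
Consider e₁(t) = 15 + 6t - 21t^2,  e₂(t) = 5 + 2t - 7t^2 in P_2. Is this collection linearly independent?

Write each element as a coordinate vector in ℝ³ using {1, t, t^2}.
One vector is a scalar multiple of another, so the set is dependent.

linearly dependent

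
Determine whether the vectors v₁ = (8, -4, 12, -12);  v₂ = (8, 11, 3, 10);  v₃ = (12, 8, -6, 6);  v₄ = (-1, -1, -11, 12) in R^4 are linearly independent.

linearly independent

Place the vectors as rows of a 4×4 matrix and reduce to echelon form.
The reduction yields 4 nonzero rows, so the rank is 4.
Since rank = 4 (the number of vectors), the set is linearly independent.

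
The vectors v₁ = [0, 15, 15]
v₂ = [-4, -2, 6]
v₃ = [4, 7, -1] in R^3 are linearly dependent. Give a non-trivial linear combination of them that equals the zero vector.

v₁ - 3v₂ - 3v₃ = 0

Set up α₁v₁ + … + α₃v₃ = 0 and solve the homogeneous system.
The free variable yields coefficients (1, -3, -3) (any nonzero multiple also works).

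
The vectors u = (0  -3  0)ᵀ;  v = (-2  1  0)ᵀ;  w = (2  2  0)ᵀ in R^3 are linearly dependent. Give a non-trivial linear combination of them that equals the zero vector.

u + v + w = 0

Set up α₁u + … + α₃w = 0 and solve the homogeneous system.
One solution (up to scaling) is (1, 1, 1).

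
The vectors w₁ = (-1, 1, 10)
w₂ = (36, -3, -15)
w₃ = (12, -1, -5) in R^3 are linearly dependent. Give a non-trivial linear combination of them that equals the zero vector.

Write the vectors as columns of a matrix and find a nonzero vector in its null space.
A generator of the null space is (0, 1, -3).

w₂ - 3w₃ = 0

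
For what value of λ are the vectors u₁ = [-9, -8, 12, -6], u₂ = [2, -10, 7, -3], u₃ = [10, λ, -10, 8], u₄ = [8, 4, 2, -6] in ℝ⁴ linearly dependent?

λ = -4/3

The vectors are dependent exactly when the determinant of the matrix with rows u₁, u₂, u₃, u₄ vanishes.
Expanding, det = -492*λ - 656.
This vanishes exactly when λ = -4/3.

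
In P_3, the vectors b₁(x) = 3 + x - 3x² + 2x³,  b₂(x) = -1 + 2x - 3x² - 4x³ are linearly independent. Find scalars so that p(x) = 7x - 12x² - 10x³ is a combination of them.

Work in coordinates with respect to the standard basis {1, x, …, x³}.
Solve the system with b₁, b₂ as columns and p as the right-hand side.
The system has the unique solution (α₁, α₂) = (1, 3).

p = b₁ + 3b₂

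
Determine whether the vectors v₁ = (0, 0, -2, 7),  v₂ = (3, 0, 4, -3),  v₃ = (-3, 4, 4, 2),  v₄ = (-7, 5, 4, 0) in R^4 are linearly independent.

linearly independent

Place the vectors as rows of a 4×4 matrix and reduce to echelon form.
The reduction yields 4 nonzero rows, so the rank is 4.
Since rank = 4 (the number of vectors), the set is linearly independent.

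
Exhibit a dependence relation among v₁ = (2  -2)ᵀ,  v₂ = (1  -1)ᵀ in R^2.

v₁ - 2v₂ = 0

Row-reduce the matrix with v₁, v₂ as columns; the null space gives the coefficients.
One solution (up to scaling) is (1, -2).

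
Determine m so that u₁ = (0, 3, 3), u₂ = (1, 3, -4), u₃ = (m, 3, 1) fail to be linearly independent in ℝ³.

Dependence holds iff the 3×3 matrix [u₁ u₂ u₃] is singular.
Expanding, det = 6 - 21*m.
This vanishes exactly when m = 2/7.

m = 2/7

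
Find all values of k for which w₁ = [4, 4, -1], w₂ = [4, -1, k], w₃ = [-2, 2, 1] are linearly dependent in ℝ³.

k = -13/8

The vectors are dependent exactly when the determinant of the matrix with rows w₁, w₂, w₃ vanishes.
Expanding, det = -16*k - 26.
This vanishes exactly when k = -13/8.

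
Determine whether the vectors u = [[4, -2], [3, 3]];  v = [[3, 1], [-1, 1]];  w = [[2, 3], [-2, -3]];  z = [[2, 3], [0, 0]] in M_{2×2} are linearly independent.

Write each element as a coordinate vector in ℝ⁴ using {E₁₁, E₁₂, E₂₁, E₂₂}.
Form the 4×4 matrix with these as columns; its determinant is 101.
A nonzero determinant means the columns are linearly independent.

linearly independent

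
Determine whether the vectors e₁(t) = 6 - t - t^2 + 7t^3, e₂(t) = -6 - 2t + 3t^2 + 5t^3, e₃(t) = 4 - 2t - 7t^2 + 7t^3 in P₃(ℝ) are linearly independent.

linearly independent

Take coordinates with respect to the standard basis {1, t, …, t^3}.
Place the vectors as rows of a 3×4 matrix and reduce to echelon form.
The reduction yields 3 nonzero rows, so the rank is 3.
Since rank = 3 (the number of vectors), the set is linearly independent.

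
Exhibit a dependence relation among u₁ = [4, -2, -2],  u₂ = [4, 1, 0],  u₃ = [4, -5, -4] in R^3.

Row-reduce the matrix with u₁, u₂, u₃ as columns; the null space gives the coefficients.
The free variable yields coefficients (2, -1, -1) (any nonzero multiple also works).

2u₁ - u₂ - u₃ = 0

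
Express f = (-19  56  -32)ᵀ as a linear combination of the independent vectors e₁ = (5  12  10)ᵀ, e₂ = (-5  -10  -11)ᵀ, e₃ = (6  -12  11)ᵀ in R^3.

Write f = c₁e₁ + … + c₃e₃ and equate components.
Row-reducing the augmented matrix gives the unique coefficients (c₁, c₂, c₃) = (-1, -2, -4).

f = -e₁ - 2e₂ - 4e₃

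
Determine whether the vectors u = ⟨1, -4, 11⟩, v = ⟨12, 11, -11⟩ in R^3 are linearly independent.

Row-reduce the matrix whose columns are u, v.
The reduction yields 2 nonzero rows, so the rank is 2.
Since rank = 2 (the number of vectors), the set is linearly independent.

linearly independent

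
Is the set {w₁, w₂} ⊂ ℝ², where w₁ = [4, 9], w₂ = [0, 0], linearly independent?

linearly dependent

One of the vectors is the zero vector, so the set is linearly dependent.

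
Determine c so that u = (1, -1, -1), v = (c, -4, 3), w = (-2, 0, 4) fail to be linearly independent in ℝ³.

The vectors are dependent exactly when the determinant of the matrix with rows u, v, w vanishes.
Expanding, det = 4*c - 2.
Solving 4*c - 2 = 0 yields c = 1/2.

c = 1/2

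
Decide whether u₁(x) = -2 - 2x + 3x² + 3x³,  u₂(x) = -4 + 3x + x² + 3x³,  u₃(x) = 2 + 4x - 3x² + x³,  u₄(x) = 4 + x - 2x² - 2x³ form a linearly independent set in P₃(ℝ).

linearly independent

Take coordinates with respect to the standard basis {1, x, …, x³}.
Row-reduce the matrix whose columns are u₁, u₂, u₃, u₄.
The reduction yields 4 nonzero rows, so the rank is 4.
Since rank = 4 (the number of vectors), the set is linearly independent.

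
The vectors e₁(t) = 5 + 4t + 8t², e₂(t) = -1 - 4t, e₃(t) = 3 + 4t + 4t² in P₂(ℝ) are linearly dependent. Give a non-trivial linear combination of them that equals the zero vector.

e₁ - e₂ - 2e₃ = 0

Pass to coordinate vectors relative to the basis {1, t, t²}.
Set up α₁e₁ + … + α₃e₃ = 0 and solve the homogeneous system.
One solution (up to scaling) is (1, -1, -2).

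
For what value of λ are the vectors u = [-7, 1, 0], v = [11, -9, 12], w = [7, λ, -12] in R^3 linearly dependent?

Place the vectors as rows of a 3×3 matrix; dependence ⇔ determinant zero.
Expanding, det = 84*λ - 540.
Solving 84*λ - 540 = 0 yields λ = 45/7.

λ = 45/7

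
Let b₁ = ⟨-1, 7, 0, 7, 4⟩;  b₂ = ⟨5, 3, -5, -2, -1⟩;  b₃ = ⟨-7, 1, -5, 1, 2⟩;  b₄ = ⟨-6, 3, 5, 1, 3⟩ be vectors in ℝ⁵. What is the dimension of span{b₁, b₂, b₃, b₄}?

4

Put the 5×4 matrix [b₁|b₂|b₃|b₄] into echelon form.
There are 4 pivot columns, so rank = 4.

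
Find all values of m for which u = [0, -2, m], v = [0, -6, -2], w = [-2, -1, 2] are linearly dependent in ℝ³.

The set is linearly dependent precisely when det[u; v; w] = 0.
Cofactor expansion gives det = -12*m - 8.
Solving -12*m - 8 = 0 yields m = -2/3.

m = -2/3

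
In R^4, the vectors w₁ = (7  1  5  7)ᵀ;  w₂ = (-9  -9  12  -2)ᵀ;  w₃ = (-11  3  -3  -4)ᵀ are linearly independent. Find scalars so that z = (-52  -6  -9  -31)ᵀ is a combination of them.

z = -3w₁ + w₂ + 2w₃

Solve the system with w₁, w₂, w₃ as columns and z as the right-hand side.
The system has the unique solution (α₁, α₂, α₃) = (-3, 1, 2).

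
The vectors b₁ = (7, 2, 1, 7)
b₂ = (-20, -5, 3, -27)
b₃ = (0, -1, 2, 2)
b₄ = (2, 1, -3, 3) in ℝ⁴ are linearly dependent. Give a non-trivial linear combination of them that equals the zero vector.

2b₁ + b₂ + 2b₃ + 3b₄ = 0

Set up α₁b₁ + … + α₄b₄ = 0 and solve the homogeneous system.
A generator of the null space is (2, 1, 2, 3).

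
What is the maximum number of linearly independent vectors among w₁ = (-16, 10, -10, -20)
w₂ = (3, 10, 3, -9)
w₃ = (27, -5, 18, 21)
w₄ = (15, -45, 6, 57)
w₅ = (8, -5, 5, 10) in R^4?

2

Form the matrix with w₁, w₂, w₃, w₄, w₅ as columns and reduce.
The echelon form has 2 nonzero rows, so the rank is 2.
(With 5 elements in a 4-dimensional space the rank is at most 4.)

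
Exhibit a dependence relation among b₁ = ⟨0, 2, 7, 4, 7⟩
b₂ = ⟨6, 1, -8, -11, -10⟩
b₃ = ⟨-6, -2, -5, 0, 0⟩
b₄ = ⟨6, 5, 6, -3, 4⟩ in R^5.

Solve the homogeneous system with b₁, b₂, b₃, b₄ as columns by row-reducing the coefficient matrix.
A generator of the null space is (2, 1, 0, -1).

2b₁ + b₂ - b₄ = 0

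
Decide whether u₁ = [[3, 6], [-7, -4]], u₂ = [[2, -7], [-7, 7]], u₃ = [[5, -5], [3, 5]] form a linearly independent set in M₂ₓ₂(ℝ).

Take coordinates with respect to the standard basis {E₁₁, E₁₂, E₂₁, E₂₂}.
Row-reduce the matrix whose columns are u₁, u₂, u₃.
The reduction yields 3 nonzero rows, so the rank is 3.
Since rank = 3 (the number of vectors), the set is linearly independent.

linearly independent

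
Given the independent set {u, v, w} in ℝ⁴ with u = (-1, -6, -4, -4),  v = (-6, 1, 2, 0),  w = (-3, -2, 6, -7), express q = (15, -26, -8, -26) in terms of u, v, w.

q = 3u - 4v + 2w

Write q = c₁u + … + c₃w and equate components.
The system has the unique solution (c₁, c₂, c₃) = (3, -4, 2).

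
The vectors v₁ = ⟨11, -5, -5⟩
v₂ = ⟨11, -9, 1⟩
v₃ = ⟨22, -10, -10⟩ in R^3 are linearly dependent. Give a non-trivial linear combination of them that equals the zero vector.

Write the vectors as columns of a matrix and find a nonzero vector in its null space.
One solution (up to scaling) is (2, 0, -1).

2v₁ - v₃ = 0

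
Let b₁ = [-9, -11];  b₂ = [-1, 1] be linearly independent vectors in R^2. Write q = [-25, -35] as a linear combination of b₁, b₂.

Since b₁, b₂ are independent, the coefficients expressing q are uniquely determined by a linear system.
Row-reducing the augmented matrix gives the unique coefficients (α₁, α₂) = (3, -2).

q = 3b₁ - 2b₂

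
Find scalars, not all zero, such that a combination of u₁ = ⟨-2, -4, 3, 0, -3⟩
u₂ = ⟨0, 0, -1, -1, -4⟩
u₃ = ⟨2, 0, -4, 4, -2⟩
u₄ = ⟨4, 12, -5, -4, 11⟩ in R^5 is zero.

Solve the homogeneous system with u₁, u₂, u₃, u₄ as columns by row-reducing the coefficient matrix.
The free variable yields coefficients (3, 0, 1, 1) (any nonzero multiple also works).

3u₁ + u₃ + u₄ = 0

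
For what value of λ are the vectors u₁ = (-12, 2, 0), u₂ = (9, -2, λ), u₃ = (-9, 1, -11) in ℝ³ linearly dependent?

Dependence holds iff the 3×3 matrix [u₁ u₂ u₃] is singular.
Cofactor expansion gives det = -6*λ - 66.
This vanishes exactly when λ = -11.

λ = -11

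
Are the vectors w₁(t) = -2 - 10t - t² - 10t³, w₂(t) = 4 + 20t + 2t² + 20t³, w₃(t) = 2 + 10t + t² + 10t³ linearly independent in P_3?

linearly dependent

Write each element as a coordinate vector in ℝ⁴ using {1, t, …, t³}.
Row-reduce the matrix whose columns are w₁, w₂, w₃.
The reduction yields 1 nonzero row, so the rank is 1.
Since rank 1 < 3, the set is linearly dependent.
Indeed 2w₁ + w₂ = 0.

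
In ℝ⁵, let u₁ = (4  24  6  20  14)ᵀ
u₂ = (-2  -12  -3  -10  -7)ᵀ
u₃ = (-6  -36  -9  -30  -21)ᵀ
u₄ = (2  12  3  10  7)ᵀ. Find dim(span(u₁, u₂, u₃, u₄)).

dim = 1

Apply Gaussian elimination to the matrix whose rows are u₁, u₂, u₃, u₄.
There is 1 pivot column, so rank = 1.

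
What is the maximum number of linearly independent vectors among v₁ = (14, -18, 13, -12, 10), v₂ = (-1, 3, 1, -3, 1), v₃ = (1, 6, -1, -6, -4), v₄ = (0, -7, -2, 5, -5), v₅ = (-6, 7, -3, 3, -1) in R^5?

Form the matrix with v₁, v₂, v₃, v₄, v₅ as columns and reduce.
Exactly 4 pivots survive; hence the rank is 4.

4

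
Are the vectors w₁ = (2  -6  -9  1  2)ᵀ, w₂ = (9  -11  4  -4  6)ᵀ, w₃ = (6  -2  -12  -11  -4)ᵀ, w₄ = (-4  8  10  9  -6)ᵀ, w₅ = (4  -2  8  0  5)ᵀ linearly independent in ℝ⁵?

linearly independent

Place the vectors as rows of a 5×5 matrix and reduce to echelon form.
The reduction yields 5 nonzero rows, so the rank is 5.
Since rank = 5 (the number of vectors), the set is linearly independent.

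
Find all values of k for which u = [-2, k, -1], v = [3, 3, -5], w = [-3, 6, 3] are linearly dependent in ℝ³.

k = 35/2

Dependence holds iff the 3×3 matrix [u v w] is singular.
Expanding, det = 6*k - 105.
Setting this to zero gives k = 35/2.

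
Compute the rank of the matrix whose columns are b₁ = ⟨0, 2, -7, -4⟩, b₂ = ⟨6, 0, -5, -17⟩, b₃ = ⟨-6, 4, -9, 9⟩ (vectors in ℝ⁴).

2

Put the 4×3 matrix [b₁|b₂|b₃] into echelon form.
The echelon form has 2 nonzero rows, so the rank is 2.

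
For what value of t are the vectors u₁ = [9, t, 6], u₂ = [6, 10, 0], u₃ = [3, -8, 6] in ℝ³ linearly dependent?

Dependence holds iff the 3×3 matrix [u₁ u₂ u₃] is singular.
Cofactor expansion gives det = 72 - 36*t.
Solving 72 - 36*t = 0 yields t = 2.

t = 2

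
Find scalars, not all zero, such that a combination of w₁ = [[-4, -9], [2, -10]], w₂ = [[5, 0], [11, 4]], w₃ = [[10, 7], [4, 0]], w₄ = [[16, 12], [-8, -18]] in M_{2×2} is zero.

w₁ - 2w₂ + 3w₃ - w₄ = 0

Take coordinates with respect to {E₁₁, E₁₂, E₂₁, E₂₂}.
Set up α₁w₁ + … + α₄w₄ = 0 and solve the homogeneous system.
A generator of the null space is (1, -2, 3, -1).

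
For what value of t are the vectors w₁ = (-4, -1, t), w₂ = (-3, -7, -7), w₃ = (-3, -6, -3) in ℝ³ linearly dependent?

t = 24

The set is linearly dependent precisely when det[w₁; w₂; w₃] = 0.
Cofactor expansion gives det = 72 - 3*t.
Setting this to zero gives t = 24.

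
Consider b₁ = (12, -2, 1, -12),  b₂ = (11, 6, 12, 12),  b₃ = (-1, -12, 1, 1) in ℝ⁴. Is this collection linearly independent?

Place the vectors as rows of a 3×4 matrix and reduce to echelon form.
The reduction yields 3 nonzero rows, so the rank is 3.
Since rank = 3 (the number of vectors), the set is linearly independent.

linearly independent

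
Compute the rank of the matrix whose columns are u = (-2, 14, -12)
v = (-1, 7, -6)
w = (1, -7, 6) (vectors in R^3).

1

Put the 3×3 matrix [u|v|w] into echelon form.
Exactly 1 pivot survives; hence the rank is 1.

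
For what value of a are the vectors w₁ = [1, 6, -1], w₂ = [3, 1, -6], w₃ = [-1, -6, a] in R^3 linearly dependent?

a = 1

The vectors are dependent exactly when the determinant of the matrix with rows w₁, w₂, w₃ vanishes.
The determinant works out to 17 - 17*a.
Setting this to zero gives a = 1.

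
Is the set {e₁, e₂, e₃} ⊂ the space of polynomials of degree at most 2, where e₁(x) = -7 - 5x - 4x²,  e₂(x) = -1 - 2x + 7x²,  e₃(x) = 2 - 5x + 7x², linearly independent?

Take coordinates with respect to the standard basis {1, x, x²}.
Row-reduce the matrix whose columns are e₁, e₂, e₃.
The reduction yields 3 nonzero rows, so the rank is 3.
Since rank = 3 (the number of vectors), the set is linearly independent.

linearly independent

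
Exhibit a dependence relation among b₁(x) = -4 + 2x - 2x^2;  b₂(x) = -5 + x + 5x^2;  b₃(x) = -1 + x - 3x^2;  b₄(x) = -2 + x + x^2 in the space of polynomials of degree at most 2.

2b₁ - b₂ - 3b₃ = 0

Pass to coordinate vectors relative to the basis {1, x, x^2}.
Write the vectors as columns of a matrix and find a nonzero vector in its null space.
A generator of the null space is (2, -1, -3, 0).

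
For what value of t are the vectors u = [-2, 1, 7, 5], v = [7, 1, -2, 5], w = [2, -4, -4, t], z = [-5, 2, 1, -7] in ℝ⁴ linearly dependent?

The set is linearly dependent precisely when det[u; v; w; z] = 0.
Cofactor expansion gives det = 234 - 126*t.
Setting this to zero gives t = 13/7.

t = 13/7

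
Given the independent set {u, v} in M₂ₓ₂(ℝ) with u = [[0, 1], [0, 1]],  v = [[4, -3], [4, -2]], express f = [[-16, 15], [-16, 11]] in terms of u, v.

Identify each element with its coordinate vector in ℝ⁴ via {E₁₁, E₁₂, E₂₁, E₂₂}.
Write f = c₁u + c₂v and equate components.
Back-substitution yields (c₁, c₂) = (3, -4).

f = 3u - 4v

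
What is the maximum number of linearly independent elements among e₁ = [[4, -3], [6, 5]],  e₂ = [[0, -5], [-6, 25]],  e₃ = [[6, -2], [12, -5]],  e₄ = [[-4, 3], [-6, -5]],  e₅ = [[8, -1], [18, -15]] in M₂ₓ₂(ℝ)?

Pass to coordinate vectors with respect to the basis {E₁₁, E₁₂, E₂₁, E₂₂}.
Row-reduce the 5×4 matrix with these as rows.
There are 2 pivot columns, so rank = 2.
(With 5 elements in a 4-dimensional space the rank is at most 4.)

2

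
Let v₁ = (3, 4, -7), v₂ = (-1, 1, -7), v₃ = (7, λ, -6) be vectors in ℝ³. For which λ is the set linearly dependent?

Place the vectors as rows of a 3×3 matrix; dependence ⇔ determinant zero.
The determinant works out to 28*λ - 189.
Setting this to zero gives λ = 27/4.

λ = 27/4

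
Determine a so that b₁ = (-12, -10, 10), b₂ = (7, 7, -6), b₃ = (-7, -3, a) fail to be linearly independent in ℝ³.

Place the vectors as rows of a 3×3 matrix; dependence ⇔ determinant zero.
The determinant works out to 76 - 14*a.
This vanishes exactly when a = 38/7.

a = 38/7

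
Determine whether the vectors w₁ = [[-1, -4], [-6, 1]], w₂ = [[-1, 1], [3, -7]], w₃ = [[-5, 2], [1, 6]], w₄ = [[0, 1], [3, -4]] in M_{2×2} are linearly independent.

linearly independent

Write each element as a coordinate vector in ℝ⁴ using {E₁₁, E₁₂, E₂₁, E₂₂}.
Form the 4×4 matrix with these as columns; its determinant is 114.
A nonzero determinant means the columns are linearly independent.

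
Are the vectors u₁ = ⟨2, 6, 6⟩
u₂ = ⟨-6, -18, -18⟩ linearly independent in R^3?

One vector is a scalar multiple of another, so the set is dependent.

linearly dependent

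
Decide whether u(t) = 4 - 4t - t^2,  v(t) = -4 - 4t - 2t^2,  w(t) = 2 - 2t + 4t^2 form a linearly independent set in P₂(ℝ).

Take coordinates with respect to the standard basis {1, t, t^2}.
The matrix [u|v|w] has determinant -144.
A nonzero determinant means the columns are linearly independent.

linearly independent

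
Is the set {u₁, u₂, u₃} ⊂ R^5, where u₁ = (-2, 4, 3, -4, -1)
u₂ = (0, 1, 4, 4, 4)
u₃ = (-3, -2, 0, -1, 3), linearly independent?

linearly independent

Place the vectors as rows of a 3×5 matrix and reduce to echelon form.
The reduction yields 3 nonzero rows, so the rank is 3.
Since rank = 3 (the number of vectors), the set is linearly independent.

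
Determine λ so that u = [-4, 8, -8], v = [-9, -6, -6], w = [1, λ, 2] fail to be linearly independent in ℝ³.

λ = -2

The set is linearly dependent precisely when det[u; v; w] = 0.
Cofactor expansion gives det = 48*λ + 96.
Solving 48*λ + 96 = 0 yields λ = -2.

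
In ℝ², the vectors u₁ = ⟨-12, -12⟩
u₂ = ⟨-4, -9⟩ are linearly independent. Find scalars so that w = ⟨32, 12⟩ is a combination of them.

Set up the augmented matrix [u₁ | u₂ | w] and row-reduce.
The system has the unique solution (α₁, α₂) = (-4, 4).

w = -4u₁ + 4u₂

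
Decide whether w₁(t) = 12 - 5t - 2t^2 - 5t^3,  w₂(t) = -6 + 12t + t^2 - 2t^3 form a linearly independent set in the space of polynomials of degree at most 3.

linearly independent

Take coordinates with respect to the standard basis {1, t, …, t^3}.
Row-reduce the matrix whose columns are w₁, w₂.
The reduction yields 2 nonzero rows, so the rank is 2.
Since rank = 2 (the number of vectors), the set is linearly independent.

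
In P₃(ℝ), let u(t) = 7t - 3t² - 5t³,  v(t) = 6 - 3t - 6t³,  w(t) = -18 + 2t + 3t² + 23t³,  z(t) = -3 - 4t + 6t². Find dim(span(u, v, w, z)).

dim = 3

Pass to coordinate vectors with respect to the basis {1, t, …, t³}.
Form the matrix with u, v, w, z as columns and reduce.
There are 3 pivot columns, so rank = 3.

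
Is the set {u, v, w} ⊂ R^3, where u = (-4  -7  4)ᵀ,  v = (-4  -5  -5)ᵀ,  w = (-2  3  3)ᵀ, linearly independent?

The matrix [u|v|w] has determinant -242.
A nonzero determinant means the columns are linearly independent.

linearly independent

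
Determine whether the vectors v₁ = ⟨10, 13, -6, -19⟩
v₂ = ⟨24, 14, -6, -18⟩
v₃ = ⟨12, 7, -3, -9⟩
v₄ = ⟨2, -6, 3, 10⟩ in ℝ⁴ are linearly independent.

Row-reduce the matrix whose columns are v₁, v₂, v₃, v₄.
The reduction yields 2 nonzero rows, so the rank is 2.
Since rank 2 < 4, the set is linearly dependent.
Indeed v₂ - 2v₃ = 0.

linearly dependent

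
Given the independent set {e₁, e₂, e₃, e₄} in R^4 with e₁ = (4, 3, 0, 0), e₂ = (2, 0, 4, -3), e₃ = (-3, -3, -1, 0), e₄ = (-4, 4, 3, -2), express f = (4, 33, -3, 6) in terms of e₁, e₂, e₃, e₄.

f = 3e₁ - 4e₂ - 4e₃ + 3e₄

Since e₁, e₂, e₃, e₄ are independent, the coefficients expressing f are uniquely determined by a linear system.
Row-reducing the augmented matrix gives the unique coefficients (c₁, …, c₄) = (3, -4, -4, 3).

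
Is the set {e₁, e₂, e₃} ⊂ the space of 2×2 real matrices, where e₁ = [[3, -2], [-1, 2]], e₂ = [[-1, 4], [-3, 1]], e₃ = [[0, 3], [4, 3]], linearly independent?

Take coordinates with respect to the standard basis {E₁₁, E₁₂, E₂₁, E₂₂}.
Row-reduce the matrix whose columns are e₁, e₂, e₃.
The reduction yields 3 nonzero rows, so the rank is 3.
Since rank = 3 (the number of vectors), the set is linearly independent.

linearly independent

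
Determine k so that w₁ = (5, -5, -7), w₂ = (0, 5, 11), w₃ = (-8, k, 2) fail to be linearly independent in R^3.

k = 42/11

The set is linearly dependent precisely when det[w₁; w₂; w₃] = 0.
Cofactor expansion gives det = 210 - 55*k.
Setting this to zero gives k = 42/11.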